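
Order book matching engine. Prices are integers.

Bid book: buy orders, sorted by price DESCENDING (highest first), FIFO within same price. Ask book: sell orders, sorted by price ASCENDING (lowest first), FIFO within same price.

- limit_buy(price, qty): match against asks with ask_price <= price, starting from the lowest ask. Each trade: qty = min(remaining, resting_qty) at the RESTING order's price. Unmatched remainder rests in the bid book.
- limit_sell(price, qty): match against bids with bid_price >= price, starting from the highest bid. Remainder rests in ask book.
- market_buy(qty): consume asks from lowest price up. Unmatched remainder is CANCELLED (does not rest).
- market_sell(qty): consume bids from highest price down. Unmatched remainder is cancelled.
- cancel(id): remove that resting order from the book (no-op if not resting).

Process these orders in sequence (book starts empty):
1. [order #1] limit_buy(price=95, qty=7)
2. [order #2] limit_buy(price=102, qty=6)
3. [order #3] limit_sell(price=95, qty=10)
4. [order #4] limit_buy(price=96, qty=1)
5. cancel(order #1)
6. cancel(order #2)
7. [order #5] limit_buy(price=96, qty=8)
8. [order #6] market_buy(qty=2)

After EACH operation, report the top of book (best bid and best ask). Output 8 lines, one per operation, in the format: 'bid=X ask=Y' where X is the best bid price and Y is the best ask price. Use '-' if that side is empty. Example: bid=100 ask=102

After op 1 [order #1] limit_buy(price=95, qty=7): fills=none; bids=[#1:7@95] asks=[-]
After op 2 [order #2] limit_buy(price=102, qty=6): fills=none; bids=[#2:6@102 #1:7@95] asks=[-]
After op 3 [order #3] limit_sell(price=95, qty=10): fills=#2x#3:6@102 #1x#3:4@95; bids=[#1:3@95] asks=[-]
After op 4 [order #4] limit_buy(price=96, qty=1): fills=none; bids=[#4:1@96 #1:3@95] asks=[-]
After op 5 cancel(order #1): fills=none; bids=[#4:1@96] asks=[-]
After op 6 cancel(order #2): fills=none; bids=[#4:1@96] asks=[-]
After op 7 [order #5] limit_buy(price=96, qty=8): fills=none; bids=[#4:1@96 #5:8@96] asks=[-]
After op 8 [order #6] market_buy(qty=2): fills=none; bids=[#4:1@96 #5:8@96] asks=[-]

Answer: bid=95 ask=-
bid=102 ask=-
bid=95 ask=-
bid=96 ask=-
bid=96 ask=-
bid=96 ask=-
bid=96 ask=-
bid=96 ask=-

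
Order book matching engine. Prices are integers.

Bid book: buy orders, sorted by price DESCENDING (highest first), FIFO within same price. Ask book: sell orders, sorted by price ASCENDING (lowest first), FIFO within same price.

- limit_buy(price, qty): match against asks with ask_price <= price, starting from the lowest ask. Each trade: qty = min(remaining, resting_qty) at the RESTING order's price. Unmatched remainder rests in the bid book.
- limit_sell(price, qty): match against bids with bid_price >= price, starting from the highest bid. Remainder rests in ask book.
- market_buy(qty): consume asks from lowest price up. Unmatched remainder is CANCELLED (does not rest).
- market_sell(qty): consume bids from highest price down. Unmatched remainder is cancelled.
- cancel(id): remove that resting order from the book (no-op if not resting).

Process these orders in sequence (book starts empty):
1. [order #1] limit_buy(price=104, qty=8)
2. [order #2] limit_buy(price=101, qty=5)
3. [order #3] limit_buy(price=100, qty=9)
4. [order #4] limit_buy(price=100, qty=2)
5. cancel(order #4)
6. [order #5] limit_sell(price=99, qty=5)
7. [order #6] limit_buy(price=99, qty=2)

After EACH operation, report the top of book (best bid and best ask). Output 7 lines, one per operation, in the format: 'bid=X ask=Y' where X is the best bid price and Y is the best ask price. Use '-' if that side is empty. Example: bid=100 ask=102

After op 1 [order #1] limit_buy(price=104, qty=8): fills=none; bids=[#1:8@104] asks=[-]
After op 2 [order #2] limit_buy(price=101, qty=5): fills=none; bids=[#1:8@104 #2:5@101] asks=[-]
After op 3 [order #3] limit_buy(price=100, qty=9): fills=none; bids=[#1:8@104 #2:5@101 #3:9@100] asks=[-]
After op 4 [order #4] limit_buy(price=100, qty=2): fills=none; bids=[#1:8@104 #2:5@101 #3:9@100 #4:2@100] asks=[-]
After op 5 cancel(order #4): fills=none; bids=[#1:8@104 #2:5@101 #3:9@100] asks=[-]
After op 6 [order #5] limit_sell(price=99, qty=5): fills=#1x#5:5@104; bids=[#1:3@104 #2:5@101 #3:9@100] asks=[-]
After op 7 [order #6] limit_buy(price=99, qty=2): fills=none; bids=[#1:3@104 #2:5@101 #3:9@100 #6:2@99] asks=[-]

Answer: bid=104 ask=-
bid=104 ask=-
bid=104 ask=-
bid=104 ask=-
bid=104 ask=-
bid=104 ask=-
bid=104 ask=-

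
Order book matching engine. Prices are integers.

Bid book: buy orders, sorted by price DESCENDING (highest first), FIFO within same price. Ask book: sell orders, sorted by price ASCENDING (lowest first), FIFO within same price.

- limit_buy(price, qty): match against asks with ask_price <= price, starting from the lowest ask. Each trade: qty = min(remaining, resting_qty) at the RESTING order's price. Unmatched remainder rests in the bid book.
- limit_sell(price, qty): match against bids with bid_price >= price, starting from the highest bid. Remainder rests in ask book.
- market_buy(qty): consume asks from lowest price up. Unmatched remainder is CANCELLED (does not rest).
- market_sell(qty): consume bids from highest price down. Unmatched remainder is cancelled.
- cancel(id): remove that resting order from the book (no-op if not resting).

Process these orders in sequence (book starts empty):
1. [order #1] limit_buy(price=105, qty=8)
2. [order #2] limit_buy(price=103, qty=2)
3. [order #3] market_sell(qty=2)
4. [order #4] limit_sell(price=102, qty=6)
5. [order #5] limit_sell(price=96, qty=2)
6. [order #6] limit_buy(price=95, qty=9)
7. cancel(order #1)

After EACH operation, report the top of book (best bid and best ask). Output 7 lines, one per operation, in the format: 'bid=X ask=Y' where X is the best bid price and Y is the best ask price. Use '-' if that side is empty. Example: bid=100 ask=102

Answer: bid=105 ask=-
bid=105 ask=-
bid=105 ask=-
bid=103 ask=-
bid=- ask=-
bid=95 ask=-
bid=95 ask=-

Derivation:
After op 1 [order #1] limit_buy(price=105, qty=8): fills=none; bids=[#1:8@105] asks=[-]
After op 2 [order #2] limit_buy(price=103, qty=2): fills=none; bids=[#1:8@105 #2:2@103] asks=[-]
After op 3 [order #3] market_sell(qty=2): fills=#1x#3:2@105; bids=[#1:6@105 #2:2@103] asks=[-]
After op 4 [order #4] limit_sell(price=102, qty=6): fills=#1x#4:6@105; bids=[#2:2@103] asks=[-]
After op 5 [order #5] limit_sell(price=96, qty=2): fills=#2x#5:2@103; bids=[-] asks=[-]
After op 6 [order #6] limit_buy(price=95, qty=9): fills=none; bids=[#6:9@95] asks=[-]
After op 7 cancel(order #1): fills=none; bids=[#6:9@95] asks=[-]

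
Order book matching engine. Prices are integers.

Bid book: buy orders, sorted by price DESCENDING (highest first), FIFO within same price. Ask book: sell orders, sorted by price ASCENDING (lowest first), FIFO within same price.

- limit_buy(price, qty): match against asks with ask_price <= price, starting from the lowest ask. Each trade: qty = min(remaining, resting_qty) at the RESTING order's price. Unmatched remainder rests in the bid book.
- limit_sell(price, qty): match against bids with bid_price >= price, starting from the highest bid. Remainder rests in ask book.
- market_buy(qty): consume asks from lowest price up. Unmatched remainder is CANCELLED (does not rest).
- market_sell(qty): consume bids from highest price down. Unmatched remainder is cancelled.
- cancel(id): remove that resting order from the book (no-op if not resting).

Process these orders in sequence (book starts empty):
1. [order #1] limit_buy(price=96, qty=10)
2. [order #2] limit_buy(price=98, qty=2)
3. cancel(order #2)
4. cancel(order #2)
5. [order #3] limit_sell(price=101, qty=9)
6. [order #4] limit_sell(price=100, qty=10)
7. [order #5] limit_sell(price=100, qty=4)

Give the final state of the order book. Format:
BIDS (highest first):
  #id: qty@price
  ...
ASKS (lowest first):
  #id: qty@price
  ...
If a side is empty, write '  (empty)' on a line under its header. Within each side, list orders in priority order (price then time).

After op 1 [order #1] limit_buy(price=96, qty=10): fills=none; bids=[#1:10@96] asks=[-]
After op 2 [order #2] limit_buy(price=98, qty=2): fills=none; bids=[#2:2@98 #1:10@96] asks=[-]
After op 3 cancel(order #2): fills=none; bids=[#1:10@96] asks=[-]
After op 4 cancel(order #2): fills=none; bids=[#1:10@96] asks=[-]
After op 5 [order #3] limit_sell(price=101, qty=9): fills=none; bids=[#1:10@96] asks=[#3:9@101]
After op 6 [order #4] limit_sell(price=100, qty=10): fills=none; bids=[#1:10@96] asks=[#4:10@100 #3:9@101]
After op 7 [order #5] limit_sell(price=100, qty=4): fills=none; bids=[#1:10@96] asks=[#4:10@100 #5:4@100 #3:9@101]

Answer: BIDS (highest first):
  #1: 10@96
ASKS (lowest first):
  #4: 10@100
  #5: 4@100
  #3: 9@101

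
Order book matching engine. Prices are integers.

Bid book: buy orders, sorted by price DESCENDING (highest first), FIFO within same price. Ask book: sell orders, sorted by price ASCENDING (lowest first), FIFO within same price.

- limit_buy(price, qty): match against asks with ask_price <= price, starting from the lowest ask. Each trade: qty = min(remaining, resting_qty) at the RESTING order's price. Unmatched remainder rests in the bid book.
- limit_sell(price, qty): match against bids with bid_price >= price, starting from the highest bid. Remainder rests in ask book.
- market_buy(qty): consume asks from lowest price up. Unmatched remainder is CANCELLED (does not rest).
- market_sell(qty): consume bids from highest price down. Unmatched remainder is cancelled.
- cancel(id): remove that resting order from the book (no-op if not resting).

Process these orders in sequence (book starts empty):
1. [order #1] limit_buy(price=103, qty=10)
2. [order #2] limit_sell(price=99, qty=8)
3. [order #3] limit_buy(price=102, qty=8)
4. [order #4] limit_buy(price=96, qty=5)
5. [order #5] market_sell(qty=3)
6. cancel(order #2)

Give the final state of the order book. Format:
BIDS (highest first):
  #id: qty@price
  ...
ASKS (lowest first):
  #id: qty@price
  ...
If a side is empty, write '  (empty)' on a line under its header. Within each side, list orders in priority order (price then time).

Answer: BIDS (highest first):
  #3: 7@102
  #4: 5@96
ASKS (lowest first):
  (empty)

Derivation:
After op 1 [order #1] limit_buy(price=103, qty=10): fills=none; bids=[#1:10@103] asks=[-]
After op 2 [order #2] limit_sell(price=99, qty=8): fills=#1x#2:8@103; bids=[#1:2@103] asks=[-]
After op 3 [order #3] limit_buy(price=102, qty=8): fills=none; bids=[#1:2@103 #3:8@102] asks=[-]
After op 4 [order #4] limit_buy(price=96, qty=5): fills=none; bids=[#1:2@103 #3:8@102 #4:5@96] asks=[-]
After op 5 [order #5] market_sell(qty=3): fills=#1x#5:2@103 #3x#5:1@102; bids=[#3:7@102 #4:5@96] asks=[-]
After op 6 cancel(order #2): fills=none; bids=[#3:7@102 #4:5@96] asks=[-]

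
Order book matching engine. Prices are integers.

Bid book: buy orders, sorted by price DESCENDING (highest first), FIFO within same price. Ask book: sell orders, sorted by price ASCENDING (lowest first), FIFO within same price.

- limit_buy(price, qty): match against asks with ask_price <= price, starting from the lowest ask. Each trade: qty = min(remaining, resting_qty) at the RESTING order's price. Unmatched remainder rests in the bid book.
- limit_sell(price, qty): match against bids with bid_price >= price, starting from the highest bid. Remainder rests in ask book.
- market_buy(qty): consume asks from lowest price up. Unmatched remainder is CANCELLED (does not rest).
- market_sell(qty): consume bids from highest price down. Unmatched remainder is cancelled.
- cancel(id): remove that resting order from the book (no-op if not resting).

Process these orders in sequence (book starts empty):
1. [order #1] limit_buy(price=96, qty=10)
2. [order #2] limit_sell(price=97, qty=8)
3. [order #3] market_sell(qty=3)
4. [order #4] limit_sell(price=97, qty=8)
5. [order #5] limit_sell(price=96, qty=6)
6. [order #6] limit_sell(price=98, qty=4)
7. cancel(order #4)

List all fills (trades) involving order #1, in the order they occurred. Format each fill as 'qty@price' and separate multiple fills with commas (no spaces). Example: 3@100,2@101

Answer: 3@96,6@96

Derivation:
After op 1 [order #1] limit_buy(price=96, qty=10): fills=none; bids=[#1:10@96] asks=[-]
After op 2 [order #2] limit_sell(price=97, qty=8): fills=none; bids=[#1:10@96] asks=[#2:8@97]
After op 3 [order #3] market_sell(qty=3): fills=#1x#3:3@96; bids=[#1:7@96] asks=[#2:8@97]
After op 4 [order #4] limit_sell(price=97, qty=8): fills=none; bids=[#1:7@96] asks=[#2:8@97 #4:8@97]
After op 5 [order #5] limit_sell(price=96, qty=6): fills=#1x#5:6@96; bids=[#1:1@96] asks=[#2:8@97 #4:8@97]
After op 6 [order #6] limit_sell(price=98, qty=4): fills=none; bids=[#1:1@96] asks=[#2:8@97 #4:8@97 #6:4@98]
After op 7 cancel(order #4): fills=none; bids=[#1:1@96] asks=[#2:8@97 #6:4@98]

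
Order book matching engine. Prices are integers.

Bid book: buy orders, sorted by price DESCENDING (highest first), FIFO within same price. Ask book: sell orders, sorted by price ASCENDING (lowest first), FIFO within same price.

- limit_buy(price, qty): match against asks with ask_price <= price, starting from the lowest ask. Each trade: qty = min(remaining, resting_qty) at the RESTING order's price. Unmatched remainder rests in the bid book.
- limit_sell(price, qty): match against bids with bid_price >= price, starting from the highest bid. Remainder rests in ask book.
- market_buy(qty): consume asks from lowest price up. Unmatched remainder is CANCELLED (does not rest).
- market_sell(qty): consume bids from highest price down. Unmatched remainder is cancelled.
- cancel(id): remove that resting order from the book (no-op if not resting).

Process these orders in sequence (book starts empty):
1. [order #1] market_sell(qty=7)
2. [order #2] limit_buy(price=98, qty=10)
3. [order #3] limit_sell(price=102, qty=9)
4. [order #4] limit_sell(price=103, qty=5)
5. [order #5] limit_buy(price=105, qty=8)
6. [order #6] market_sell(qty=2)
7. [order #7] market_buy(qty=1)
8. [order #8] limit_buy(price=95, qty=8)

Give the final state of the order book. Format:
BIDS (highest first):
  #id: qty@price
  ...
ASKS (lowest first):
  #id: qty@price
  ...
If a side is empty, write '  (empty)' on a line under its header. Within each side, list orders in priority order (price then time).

After op 1 [order #1] market_sell(qty=7): fills=none; bids=[-] asks=[-]
After op 2 [order #2] limit_buy(price=98, qty=10): fills=none; bids=[#2:10@98] asks=[-]
After op 3 [order #3] limit_sell(price=102, qty=9): fills=none; bids=[#2:10@98] asks=[#3:9@102]
After op 4 [order #4] limit_sell(price=103, qty=5): fills=none; bids=[#2:10@98] asks=[#3:9@102 #4:5@103]
After op 5 [order #5] limit_buy(price=105, qty=8): fills=#5x#3:8@102; bids=[#2:10@98] asks=[#3:1@102 #4:5@103]
After op 6 [order #6] market_sell(qty=2): fills=#2x#6:2@98; bids=[#2:8@98] asks=[#3:1@102 #4:5@103]
After op 7 [order #7] market_buy(qty=1): fills=#7x#3:1@102; bids=[#2:8@98] asks=[#4:5@103]
After op 8 [order #8] limit_buy(price=95, qty=8): fills=none; bids=[#2:8@98 #8:8@95] asks=[#4:5@103]

Answer: BIDS (highest first):
  #2: 8@98
  #8: 8@95
ASKS (lowest first):
  #4: 5@103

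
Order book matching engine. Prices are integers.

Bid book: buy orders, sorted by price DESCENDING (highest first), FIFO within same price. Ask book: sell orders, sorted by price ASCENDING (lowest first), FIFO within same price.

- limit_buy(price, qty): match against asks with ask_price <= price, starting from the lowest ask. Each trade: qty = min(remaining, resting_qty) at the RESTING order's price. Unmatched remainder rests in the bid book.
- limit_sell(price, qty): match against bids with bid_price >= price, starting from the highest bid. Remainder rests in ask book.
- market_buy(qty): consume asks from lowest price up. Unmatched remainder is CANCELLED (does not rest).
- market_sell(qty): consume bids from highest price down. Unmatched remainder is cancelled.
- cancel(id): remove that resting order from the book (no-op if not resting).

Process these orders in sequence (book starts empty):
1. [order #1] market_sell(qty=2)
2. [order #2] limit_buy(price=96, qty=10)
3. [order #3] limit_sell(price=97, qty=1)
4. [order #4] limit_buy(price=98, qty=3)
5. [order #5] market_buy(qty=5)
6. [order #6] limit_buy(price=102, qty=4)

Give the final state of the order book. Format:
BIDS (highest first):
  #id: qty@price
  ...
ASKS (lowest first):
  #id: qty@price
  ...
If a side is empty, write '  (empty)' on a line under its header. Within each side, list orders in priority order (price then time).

After op 1 [order #1] market_sell(qty=2): fills=none; bids=[-] asks=[-]
After op 2 [order #2] limit_buy(price=96, qty=10): fills=none; bids=[#2:10@96] asks=[-]
After op 3 [order #3] limit_sell(price=97, qty=1): fills=none; bids=[#2:10@96] asks=[#3:1@97]
After op 4 [order #4] limit_buy(price=98, qty=3): fills=#4x#3:1@97; bids=[#4:2@98 #2:10@96] asks=[-]
After op 5 [order #5] market_buy(qty=5): fills=none; bids=[#4:2@98 #2:10@96] asks=[-]
After op 6 [order #6] limit_buy(price=102, qty=4): fills=none; bids=[#6:4@102 #4:2@98 #2:10@96] asks=[-]

Answer: BIDS (highest first):
  #6: 4@102
  #4: 2@98
  #2: 10@96
ASKS (lowest first):
  (empty)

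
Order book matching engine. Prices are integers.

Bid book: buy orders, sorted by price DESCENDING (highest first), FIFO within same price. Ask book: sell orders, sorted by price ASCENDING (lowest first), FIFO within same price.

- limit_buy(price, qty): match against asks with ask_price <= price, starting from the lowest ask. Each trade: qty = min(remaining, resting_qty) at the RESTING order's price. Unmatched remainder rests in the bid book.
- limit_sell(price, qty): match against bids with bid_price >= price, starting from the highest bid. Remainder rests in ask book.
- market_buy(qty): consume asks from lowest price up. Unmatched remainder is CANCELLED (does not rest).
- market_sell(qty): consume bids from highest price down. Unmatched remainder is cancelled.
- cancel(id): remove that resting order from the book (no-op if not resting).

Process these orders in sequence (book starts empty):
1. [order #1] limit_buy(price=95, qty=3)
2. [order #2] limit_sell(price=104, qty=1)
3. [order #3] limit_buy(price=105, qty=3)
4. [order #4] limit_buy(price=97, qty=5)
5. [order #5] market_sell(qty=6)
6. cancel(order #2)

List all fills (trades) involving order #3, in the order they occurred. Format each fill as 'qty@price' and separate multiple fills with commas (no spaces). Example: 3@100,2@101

Answer: 1@104,2@105

Derivation:
After op 1 [order #1] limit_buy(price=95, qty=3): fills=none; bids=[#1:3@95] asks=[-]
After op 2 [order #2] limit_sell(price=104, qty=1): fills=none; bids=[#1:3@95] asks=[#2:1@104]
After op 3 [order #3] limit_buy(price=105, qty=3): fills=#3x#2:1@104; bids=[#3:2@105 #1:3@95] asks=[-]
After op 4 [order #4] limit_buy(price=97, qty=5): fills=none; bids=[#3:2@105 #4:5@97 #1:3@95] asks=[-]
After op 5 [order #5] market_sell(qty=6): fills=#3x#5:2@105 #4x#5:4@97; bids=[#4:1@97 #1:3@95] asks=[-]
After op 6 cancel(order #2): fills=none; bids=[#4:1@97 #1:3@95] asks=[-]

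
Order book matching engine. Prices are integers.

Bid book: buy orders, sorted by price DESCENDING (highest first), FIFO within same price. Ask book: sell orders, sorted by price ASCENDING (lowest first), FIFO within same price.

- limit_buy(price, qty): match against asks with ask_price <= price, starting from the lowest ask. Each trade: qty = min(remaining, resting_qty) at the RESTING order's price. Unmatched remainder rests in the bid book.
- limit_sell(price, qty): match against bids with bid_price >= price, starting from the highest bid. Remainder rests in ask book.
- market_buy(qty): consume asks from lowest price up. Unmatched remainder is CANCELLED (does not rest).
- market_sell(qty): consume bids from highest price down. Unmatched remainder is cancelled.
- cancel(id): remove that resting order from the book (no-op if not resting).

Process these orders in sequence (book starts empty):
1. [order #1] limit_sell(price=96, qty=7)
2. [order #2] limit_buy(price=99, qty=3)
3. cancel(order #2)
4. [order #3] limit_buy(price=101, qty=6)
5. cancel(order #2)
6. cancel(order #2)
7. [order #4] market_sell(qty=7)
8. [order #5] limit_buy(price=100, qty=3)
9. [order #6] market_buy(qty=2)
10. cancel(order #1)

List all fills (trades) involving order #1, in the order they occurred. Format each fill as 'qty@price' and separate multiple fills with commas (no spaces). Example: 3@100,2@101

After op 1 [order #1] limit_sell(price=96, qty=7): fills=none; bids=[-] asks=[#1:7@96]
After op 2 [order #2] limit_buy(price=99, qty=3): fills=#2x#1:3@96; bids=[-] asks=[#1:4@96]
After op 3 cancel(order #2): fills=none; bids=[-] asks=[#1:4@96]
After op 4 [order #3] limit_buy(price=101, qty=6): fills=#3x#1:4@96; bids=[#3:2@101] asks=[-]
After op 5 cancel(order #2): fills=none; bids=[#3:2@101] asks=[-]
After op 6 cancel(order #2): fills=none; bids=[#3:2@101] asks=[-]
After op 7 [order #4] market_sell(qty=7): fills=#3x#4:2@101; bids=[-] asks=[-]
After op 8 [order #5] limit_buy(price=100, qty=3): fills=none; bids=[#5:3@100] asks=[-]
After op 9 [order #6] market_buy(qty=2): fills=none; bids=[#5:3@100] asks=[-]
After op 10 cancel(order #1): fills=none; bids=[#5:3@100] asks=[-]

Answer: 3@96,4@96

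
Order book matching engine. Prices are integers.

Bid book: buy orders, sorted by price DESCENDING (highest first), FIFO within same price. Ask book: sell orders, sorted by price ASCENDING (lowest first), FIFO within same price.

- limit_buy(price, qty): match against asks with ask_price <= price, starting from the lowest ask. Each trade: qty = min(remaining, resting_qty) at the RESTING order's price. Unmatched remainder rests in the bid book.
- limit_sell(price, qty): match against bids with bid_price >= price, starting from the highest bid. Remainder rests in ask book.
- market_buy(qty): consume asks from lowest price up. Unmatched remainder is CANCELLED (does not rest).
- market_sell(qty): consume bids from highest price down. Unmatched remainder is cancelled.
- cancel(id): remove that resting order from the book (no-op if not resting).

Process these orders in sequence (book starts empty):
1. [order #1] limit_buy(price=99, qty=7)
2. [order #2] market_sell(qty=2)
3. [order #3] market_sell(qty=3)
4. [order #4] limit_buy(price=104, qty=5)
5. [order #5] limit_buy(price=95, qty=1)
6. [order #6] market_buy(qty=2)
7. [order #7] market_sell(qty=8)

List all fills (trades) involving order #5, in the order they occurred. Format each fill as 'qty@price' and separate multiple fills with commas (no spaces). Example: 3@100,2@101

Answer: 1@95

Derivation:
After op 1 [order #1] limit_buy(price=99, qty=7): fills=none; bids=[#1:7@99] asks=[-]
After op 2 [order #2] market_sell(qty=2): fills=#1x#2:2@99; bids=[#1:5@99] asks=[-]
After op 3 [order #3] market_sell(qty=3): fills=#1x#3:3@99; bids=[#1:2@99] asks=[-]
After op 4 [order #4] limit_buy(price=104, qty=5): fills=none; bids=[#4:5@104 #1:2@99] asks=[-]
After op 5 [order #5] limit_buy(price=95, qty=1): fills=none; bids=[#4:5@104 #1:2@99 #5:1@95] asks=[-]
After op 6 [order #6] market_buy(qty=2): fills=none; bids=[#4:5@104 #1:2@99 #5:1@95] asks=[-]
After op 7 [order #7] market_sell(qty=8): fills=#4x#7:5@104 #1x#7:2@99 #5x#7:1@95; bids=[-] asks=[-]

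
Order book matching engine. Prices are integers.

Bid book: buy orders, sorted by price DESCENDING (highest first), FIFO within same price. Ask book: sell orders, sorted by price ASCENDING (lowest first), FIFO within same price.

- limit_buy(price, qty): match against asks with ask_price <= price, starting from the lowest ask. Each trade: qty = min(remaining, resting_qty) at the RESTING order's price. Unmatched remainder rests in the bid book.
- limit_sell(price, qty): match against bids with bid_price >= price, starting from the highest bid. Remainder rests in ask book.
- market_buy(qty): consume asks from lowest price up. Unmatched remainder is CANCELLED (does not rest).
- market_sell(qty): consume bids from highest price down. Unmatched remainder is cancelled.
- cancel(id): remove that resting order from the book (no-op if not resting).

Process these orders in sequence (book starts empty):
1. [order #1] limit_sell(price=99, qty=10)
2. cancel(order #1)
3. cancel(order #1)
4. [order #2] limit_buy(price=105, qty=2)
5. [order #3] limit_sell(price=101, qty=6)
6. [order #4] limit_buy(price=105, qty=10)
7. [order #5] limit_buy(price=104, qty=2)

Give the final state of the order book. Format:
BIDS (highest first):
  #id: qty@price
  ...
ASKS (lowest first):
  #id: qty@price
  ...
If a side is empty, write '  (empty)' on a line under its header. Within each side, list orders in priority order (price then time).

After op 1 [order #1] limit_sell(price=99, qty=10): fills=none; bids=[-] asks=[#1:10@99]
After op 2 cancel(order #1): fills=none; bids=[-] asks=[-]
After op 3 cancel(order #1): fills=none; bids=[-] asks=[-]
After op 4 [order #2] limit_buy(price=105, qty=2): fills=none; bids=[#2:2@105] asks=[-]
After op 5 [order #3] limit_sell(price=101, qty=6): fills=#2x#3:2@105; bids=[-] asks=[#3:4@101]
After op 6 [order #4] limit_buy(price=105, qty=10): fills=#4x#3:4@101; bids=[#4:6@105] asks=[-]
After op 7 [order #5] limit_buy(price=104, qty=2): fills=none; bids=[#4:6@105 #5:2@104] asks=[-]

Answer: BIDS (highest first):
  #4: 6@105
  #5: 2@104
ASKS (lowest first):
  (empty)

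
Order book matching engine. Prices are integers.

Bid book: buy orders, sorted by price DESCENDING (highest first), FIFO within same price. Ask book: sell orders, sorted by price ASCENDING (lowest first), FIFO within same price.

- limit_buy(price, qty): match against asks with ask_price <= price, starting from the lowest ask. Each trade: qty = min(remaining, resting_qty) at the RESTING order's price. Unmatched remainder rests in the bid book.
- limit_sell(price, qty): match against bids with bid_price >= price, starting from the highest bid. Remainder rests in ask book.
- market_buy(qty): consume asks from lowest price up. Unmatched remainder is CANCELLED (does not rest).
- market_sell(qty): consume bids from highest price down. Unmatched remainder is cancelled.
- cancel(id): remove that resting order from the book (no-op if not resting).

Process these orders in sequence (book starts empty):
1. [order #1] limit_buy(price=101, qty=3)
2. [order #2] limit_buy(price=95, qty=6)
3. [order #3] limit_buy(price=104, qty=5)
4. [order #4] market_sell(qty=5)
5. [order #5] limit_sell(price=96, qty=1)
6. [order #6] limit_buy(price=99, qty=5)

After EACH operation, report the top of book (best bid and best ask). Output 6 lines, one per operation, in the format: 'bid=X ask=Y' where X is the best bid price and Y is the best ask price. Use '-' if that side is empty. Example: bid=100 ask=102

Answer: bid=101 ask=-
bid=101 ask=-
bid=104 ask=-
bid=101 ask=-
bid=101 ask=-
bid=101 ask=-

Derivation:
After op 1 [order #1] limit_buy(price=101, qty=3): fills=none; bids=[#1:3@101] asks=[-]
After op 2 [order #2] limit_buy(price=95, qty=6): fills=none; bids=[#1:3@101 #2:6@95] asks=[-]
After op 3 [order #3] limit_buy(price=104, qty=5): fills=none; bids=[#3:5@104 #1:3@101 #2:6@95] asks=[-]
After op 4 [order #4] market_sell(qty=5): fills=#3x#4:5@104; bids=[#1:3@101 #2:6@95] asks=[-]
After op 5 [order #5] limit_sell(price=96, qty=1): fills=#1x#5:1@101; bids=[#1:2@101 #2:6@95] asks=[-]
After op 6 [order #6] limit_buy(price=99, qty=5): fills=none; bids=[#1:2@101 #6:5@99 #2:6@95] asks=[-]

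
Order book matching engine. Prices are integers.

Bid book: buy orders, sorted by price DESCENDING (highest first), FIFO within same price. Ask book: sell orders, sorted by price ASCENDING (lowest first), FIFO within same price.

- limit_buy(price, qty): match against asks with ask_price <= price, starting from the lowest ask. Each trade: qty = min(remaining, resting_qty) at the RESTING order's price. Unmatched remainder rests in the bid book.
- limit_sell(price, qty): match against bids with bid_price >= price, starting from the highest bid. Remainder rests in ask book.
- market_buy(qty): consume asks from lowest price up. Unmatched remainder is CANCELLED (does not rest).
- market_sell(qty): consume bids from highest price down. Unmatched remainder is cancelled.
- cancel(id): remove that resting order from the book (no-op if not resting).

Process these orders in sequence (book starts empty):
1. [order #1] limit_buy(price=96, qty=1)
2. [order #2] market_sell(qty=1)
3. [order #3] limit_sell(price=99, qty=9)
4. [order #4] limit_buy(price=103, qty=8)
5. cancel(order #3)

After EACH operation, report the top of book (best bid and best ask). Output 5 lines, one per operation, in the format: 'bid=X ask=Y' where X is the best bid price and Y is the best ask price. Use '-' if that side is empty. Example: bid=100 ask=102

Answer: bid=96 ask=-
bid=- ask=-
bid=- ask=99
bid=- ask=99
bid=- ask=-

Derivation:
After op 1 [order #1] limit_buy(price=96, qty=1): fills=none; bids=[#1:1@96] asks=[-]
After op 2 [order #2] market_sell(qty=1): fills=#1x#2:1@96; bids=[-] asks=[-]
After op 3 [order #3] limit_sell(price=99, qty=9): fills=none; bids=[-] asks=[#3:9@99]
After op 4 [order #4] limit_buy(price=103, qty=8): fills=#4x#3:8@99; bids=[-] asks=[#3:1@99]
After op 5 cancel(order #3): fills=none; bids=[-] asks=[-]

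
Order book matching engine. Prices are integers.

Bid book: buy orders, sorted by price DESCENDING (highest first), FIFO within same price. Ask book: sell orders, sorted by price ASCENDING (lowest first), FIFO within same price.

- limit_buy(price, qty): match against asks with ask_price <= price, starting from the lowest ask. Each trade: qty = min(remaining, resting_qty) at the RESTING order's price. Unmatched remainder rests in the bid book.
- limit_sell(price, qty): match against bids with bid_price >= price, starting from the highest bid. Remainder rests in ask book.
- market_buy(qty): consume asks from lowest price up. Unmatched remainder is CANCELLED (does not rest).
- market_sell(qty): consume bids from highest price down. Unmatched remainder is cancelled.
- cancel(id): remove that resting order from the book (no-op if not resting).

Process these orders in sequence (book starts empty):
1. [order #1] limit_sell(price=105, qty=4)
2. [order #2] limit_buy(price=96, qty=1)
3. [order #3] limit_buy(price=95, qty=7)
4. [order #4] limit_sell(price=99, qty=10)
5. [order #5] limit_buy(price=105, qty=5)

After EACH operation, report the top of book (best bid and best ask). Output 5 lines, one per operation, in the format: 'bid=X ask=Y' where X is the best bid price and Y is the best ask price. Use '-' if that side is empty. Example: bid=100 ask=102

Answer: bid=- ask=105
bid=96 ask=105
bid=96 ask=105
bid=96 ask=99
bid=96 ask=99

Derivation:
After op 1 [order #1] limit_sell(price=105, qty=4): fills=none; bids=[-] asks=[#1:4@105]
After op 2 [order #2] limit_buy(price=96, qty=1): fills=none; bids=[#2:1@96] asks=[#1:4@105]
After op 3 [order #3] limit_buy(price=95, qty=7): fills=none; bids=[#2:1@96 #3:7@95] asks=[#1:4@105]
After op 4 [order #4] limit_sell(price=99, qty=10): fills=none; bids=[#2:1@96 #3:7@95] asks=[#4:10@99 #1:4@105]
After op 5 [order #5] limit_buy(price=105, qty=5): fills=#5x#4:5@99; bids=[#2:1@96 #3:7@95] asks=[#4:5@99 #1:4@105]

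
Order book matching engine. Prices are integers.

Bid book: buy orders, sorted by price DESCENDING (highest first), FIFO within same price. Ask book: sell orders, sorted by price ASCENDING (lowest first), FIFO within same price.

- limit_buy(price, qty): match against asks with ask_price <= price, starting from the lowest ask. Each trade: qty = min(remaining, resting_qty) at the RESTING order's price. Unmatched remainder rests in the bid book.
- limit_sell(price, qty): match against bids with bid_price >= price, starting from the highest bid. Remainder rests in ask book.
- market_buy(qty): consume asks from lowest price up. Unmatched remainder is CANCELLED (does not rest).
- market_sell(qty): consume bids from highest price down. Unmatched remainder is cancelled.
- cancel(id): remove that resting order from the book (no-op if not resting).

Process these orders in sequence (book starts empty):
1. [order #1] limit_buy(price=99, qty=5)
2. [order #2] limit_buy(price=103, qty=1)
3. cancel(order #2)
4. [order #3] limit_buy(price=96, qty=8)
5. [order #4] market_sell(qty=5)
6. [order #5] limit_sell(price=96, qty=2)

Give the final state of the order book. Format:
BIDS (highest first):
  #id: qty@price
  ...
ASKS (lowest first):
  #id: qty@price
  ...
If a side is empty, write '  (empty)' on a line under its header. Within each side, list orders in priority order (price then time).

After op 1 [order #1] limit_buy(price=99, qty=5): fills=none; bids=[#1:5@99] asks=[-]
After op 2 [order #2] limit_buy(price=103, qty=1): fills=none; bids=[#2:1@103 #1:5@99] asks=[-]
After op 3 cancel(order #2): fills=none; bids=[#1:5@99] asks=[-]
After op 4 [order #3] limit_buy(price=96, qty=8): fills=none; bids=[#1:5@99 #3:8@96] asks=[-]
After op 5 [order #4] market_sell(qty=5): fills=#1x#4:5@99; bids=[#3:8@96] asks=[-]
After op 6 [order #5] limit_sell(price=96, qty=2): fills=#3x#5:2@96; bids=[#3:6@96] asks=[-]

Answer: BIDS (highest first):
  #3: 6@96
ASKS (lowest first):
  (empty)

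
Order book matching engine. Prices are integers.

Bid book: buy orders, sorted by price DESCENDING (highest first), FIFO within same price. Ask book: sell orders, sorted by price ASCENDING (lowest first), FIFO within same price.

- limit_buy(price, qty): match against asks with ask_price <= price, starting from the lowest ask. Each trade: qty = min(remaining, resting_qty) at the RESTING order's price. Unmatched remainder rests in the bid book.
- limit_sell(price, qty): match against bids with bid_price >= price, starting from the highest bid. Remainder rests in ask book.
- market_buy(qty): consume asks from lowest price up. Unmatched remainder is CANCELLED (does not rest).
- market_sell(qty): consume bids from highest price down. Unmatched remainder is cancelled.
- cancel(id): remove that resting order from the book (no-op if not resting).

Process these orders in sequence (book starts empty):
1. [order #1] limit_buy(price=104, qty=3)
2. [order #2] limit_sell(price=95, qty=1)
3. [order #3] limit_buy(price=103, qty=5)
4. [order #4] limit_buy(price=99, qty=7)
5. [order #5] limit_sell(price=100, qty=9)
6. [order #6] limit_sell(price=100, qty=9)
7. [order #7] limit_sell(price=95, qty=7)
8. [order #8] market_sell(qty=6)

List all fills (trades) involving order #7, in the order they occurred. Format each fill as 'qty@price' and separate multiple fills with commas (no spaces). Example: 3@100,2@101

Answer: 7@99

Derivation:
After op 1 [order #1] limit_buy(price=104, qty=3): fills=none; bids=[#1:3@104] asks=[-]
After op 2 [order #2] limit_sell(price=95, qty=1): fills=#1x#2:1@104; bids=[#1:2@104] asks=[-]
After op 3 [order #3] limit_buy(price=103, qty=5): fills=none; bids=[#1:2@104 #3:5@103] asks=[-]
After op 4 [order #4] limit_buy(price=99, qty=7): fills=none; bids=[#1:2@104 #3:5@103 #4:7@99] asks=[-]
After op 5 [order #5] limit_sell(price=100, qty=9): fills=#1x#5:2@104 #3x#5:5@103; bids=[#4:7@99] asks=[#5:2@100]
After op 6 [order #6] limit_sell(price=100, qty=9): fills=none; bids=[#4:7@99] asks=[#5:2@100 #6:9@100]
After op 7 [order #7] limit_sell(price=95, qty=7): fills=#4x#7:7@99; bids=[-] asks=[#5:2@100 #6:9@100]
After op 8 [order #8] market_sell(qty=6): fills=none; bids=[-] asks=[#5:2@100 #6:9@100]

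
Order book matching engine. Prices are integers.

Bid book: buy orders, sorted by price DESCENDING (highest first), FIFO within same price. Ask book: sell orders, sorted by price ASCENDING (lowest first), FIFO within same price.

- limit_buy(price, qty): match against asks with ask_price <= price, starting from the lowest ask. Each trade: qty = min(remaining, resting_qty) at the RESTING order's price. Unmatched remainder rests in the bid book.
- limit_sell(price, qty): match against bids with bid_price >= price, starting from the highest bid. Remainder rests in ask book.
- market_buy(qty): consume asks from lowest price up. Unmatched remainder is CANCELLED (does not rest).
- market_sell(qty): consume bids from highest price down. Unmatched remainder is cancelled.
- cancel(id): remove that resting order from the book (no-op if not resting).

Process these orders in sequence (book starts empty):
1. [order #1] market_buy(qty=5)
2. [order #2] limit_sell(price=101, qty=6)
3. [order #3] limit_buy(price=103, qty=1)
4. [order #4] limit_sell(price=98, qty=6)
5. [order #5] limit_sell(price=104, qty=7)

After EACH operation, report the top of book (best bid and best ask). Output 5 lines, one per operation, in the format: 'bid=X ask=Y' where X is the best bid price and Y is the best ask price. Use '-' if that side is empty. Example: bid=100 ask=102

Answer: bid=- ask=-
bid=- ask=101
bid=- ask=101
bid=- ask=98
bid=- ask=98

Derivation:
After op 1 [order #1] market_buy(qty=5): fills=none; bids=[-] asks=[-]
After op 2 [order #2] limit_sell(price=101, qty=6): fills=none; bids=[-] asks=[#2:6@101]
After op 3 [order #3] limit_buy(price=103, qty=1): fills=#3x#2:1@101; bids=[-] asks=[#2:5@101]
After op 4 [order #4] limit_sell(price=98, qty=6): fills=none; bids=[-] asks=[#4:6@98 #2:5@101]
After op 5 [order #5] limit_sell(price=104, qty=7): fills=none; bids=[-] asks=[#4:6@98 #2:5@101 #5:7@104]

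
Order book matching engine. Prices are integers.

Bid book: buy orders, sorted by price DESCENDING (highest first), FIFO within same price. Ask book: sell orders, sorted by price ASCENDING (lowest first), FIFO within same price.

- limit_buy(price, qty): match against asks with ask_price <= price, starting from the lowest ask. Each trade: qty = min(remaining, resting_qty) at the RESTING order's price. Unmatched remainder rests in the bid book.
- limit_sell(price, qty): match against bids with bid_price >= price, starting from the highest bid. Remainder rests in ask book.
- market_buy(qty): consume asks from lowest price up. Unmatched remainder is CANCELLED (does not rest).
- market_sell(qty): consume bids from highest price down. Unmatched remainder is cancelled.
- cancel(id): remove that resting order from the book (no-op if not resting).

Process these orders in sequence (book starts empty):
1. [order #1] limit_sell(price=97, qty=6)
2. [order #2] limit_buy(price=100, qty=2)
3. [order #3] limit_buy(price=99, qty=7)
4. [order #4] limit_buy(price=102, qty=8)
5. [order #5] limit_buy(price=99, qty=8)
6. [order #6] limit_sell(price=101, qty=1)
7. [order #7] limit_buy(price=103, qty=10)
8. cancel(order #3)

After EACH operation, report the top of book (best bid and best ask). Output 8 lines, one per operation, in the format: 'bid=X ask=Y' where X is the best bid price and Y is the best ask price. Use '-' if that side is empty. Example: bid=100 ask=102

After op 1 [order #1] limit_sell(price=97, qty=6): fills=none; bids=[-] asks=[#1:6@97]
After op 2 [order #2] limit_buy(price=100, qty=2): fills=#2x#1:2@97; bids=[-] asks=[#1:4@97]
After op 3 [order #3] limit_buy(price=99, qty=7): fills=#3x#1:4@97; bids=[#3:3@99] asks=[-]
After op 4 [order #4] limit_buy(price=102, qty=8): fills=none; bids=[#4:8@102 #3:3@99] asks=[-]
After op 5 [order #5] limit_buy(price=99, qty=8): fills=none; bids=[#4:8@102 #3:3@99 #5:8@99] asks=[-]
After op 6 [order #6] limit_sell(price=101, qty=1): fills=#4x#6:1@102; bids=[#4:7@102 #3:3@99 #5:8@99] asks=[-]
After op 7 [order #7] limit_buy(price=103, qty=10): fills=none; bids=[#7:10@103 #4:7@102 #3:3@99 #5:8@99] asks=[-]
After op 8 cancel(order #3): fills=none; bids=[#7:10@103 #4:7@102 #5:8@99] asks=[-]

Answer: bid=- ask=97
bid=- ask=97
bid=99 ask=-
bid=102 ask=-
bid=102 ask=-
bid=102 ask=-
bid=103 ask=-
bid=103 ask=-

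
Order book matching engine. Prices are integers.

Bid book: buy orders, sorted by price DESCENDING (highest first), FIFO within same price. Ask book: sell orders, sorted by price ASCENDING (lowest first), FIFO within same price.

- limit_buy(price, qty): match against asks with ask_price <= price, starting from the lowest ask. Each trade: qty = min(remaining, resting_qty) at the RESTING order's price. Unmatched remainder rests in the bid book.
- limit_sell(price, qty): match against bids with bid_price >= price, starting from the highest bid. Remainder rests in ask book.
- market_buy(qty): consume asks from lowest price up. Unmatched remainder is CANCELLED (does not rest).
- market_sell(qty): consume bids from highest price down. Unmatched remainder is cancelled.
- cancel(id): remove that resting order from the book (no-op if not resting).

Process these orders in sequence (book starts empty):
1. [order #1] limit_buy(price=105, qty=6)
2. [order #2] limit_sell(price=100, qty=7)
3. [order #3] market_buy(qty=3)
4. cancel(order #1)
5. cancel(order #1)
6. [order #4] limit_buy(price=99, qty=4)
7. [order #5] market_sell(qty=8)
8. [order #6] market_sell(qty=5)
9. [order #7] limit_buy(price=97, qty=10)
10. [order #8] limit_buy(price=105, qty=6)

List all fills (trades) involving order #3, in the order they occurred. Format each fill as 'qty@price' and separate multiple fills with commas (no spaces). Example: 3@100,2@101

Answer: 1@100

Derivation:
After op 1 [order #1] limit_buy(price=105, qty=6): fills=none; bids=[#1:6@105] asks=[-]
After op 2 [order #2] limit_sell(price=100, qty=7): fills=#1x#2:6@105; bids=[-] asks=[#2:1@100]
After op 3 [order #3] market_buy(qty=3): fills=#3x#2:1@100; bids=[-] asks=[-]
After op 4 cancel(order #1): fills=none; bids=[-] asks=[-]
After op 5 cancel(order #1): fills=none; bids=[-] asks=[-]
After op 6 [order #4] limit_buy(price=99, qty=4): fills=none; bids=[#4:4@99] asks=[-]
After op 7 [order #5] market_sell(qty=8): fills=#4x#5:4@99; bids=[-] asks=[-]
After op 8 [order #6] market_sell(qty=5): fills=none; bids=[-] asks=[-]
After op 9 [order #7] limit_buy(price=97, qty=10): fills=none; bids=[#7:10@97] asks=[-]
After op 10 [order #8] limit_buy(price=105, qty=6): fills=none; bids=[#8:6@105 #7:10@97] asks=[-]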